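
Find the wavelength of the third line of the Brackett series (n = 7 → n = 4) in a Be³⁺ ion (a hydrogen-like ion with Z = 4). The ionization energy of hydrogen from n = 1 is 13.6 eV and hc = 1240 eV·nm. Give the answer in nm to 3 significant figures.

135 nm

The Brackett series terminates on n_f = 4; the third line has n_i = 4+3 = 7.
ΔE = 217.6 × (1/4² − 1/7²) = 9.159 eV.
λ = 1240 / 9.159 = 135 nm.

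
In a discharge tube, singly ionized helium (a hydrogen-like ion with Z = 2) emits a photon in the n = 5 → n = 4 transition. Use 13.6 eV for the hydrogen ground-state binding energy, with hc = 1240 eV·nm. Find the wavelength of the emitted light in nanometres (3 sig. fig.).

For Z = 2 the level energies scale as Z², so the effective Rydberg energy is 13.6 × 4 = 54.40 eV.
ΔE = 54.40 × (1/4² − 1/5²) = 54.40 × 0.02250 = 1.224 eV.
λ = hc/ΔE = 1240 / 1.224 = 1010 nm.

1010 nm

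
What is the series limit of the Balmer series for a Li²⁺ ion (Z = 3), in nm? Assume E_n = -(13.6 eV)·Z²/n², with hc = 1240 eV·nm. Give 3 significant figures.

The Balmer series has lower level n_f = 2; the series limit corresponds to n_i → ∞.
ΔE_max = 13.6 × 9 / 2² = 30.60 eV.
λ_min = 1240 / 30.60 = 40.5 nm.

40.5 nm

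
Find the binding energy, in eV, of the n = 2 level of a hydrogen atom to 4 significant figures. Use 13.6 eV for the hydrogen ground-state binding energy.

3.400 eV

E_2 = −13.60/4 = −3.400 eV, so ionization (to E = 0) requires 3.400 eV.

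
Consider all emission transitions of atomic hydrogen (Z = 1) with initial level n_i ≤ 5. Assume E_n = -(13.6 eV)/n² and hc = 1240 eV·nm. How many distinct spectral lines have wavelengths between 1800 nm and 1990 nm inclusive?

Enumerate all n_i → n_f pairs with 1 ≤ n_f < n_i ≤ 5 and compute λ = 1240 / [13.6·1·(1/n_f² − 1/n_i²)].
Lines falling in [1800, 1990] nm: 4→3 (1876 nm).

1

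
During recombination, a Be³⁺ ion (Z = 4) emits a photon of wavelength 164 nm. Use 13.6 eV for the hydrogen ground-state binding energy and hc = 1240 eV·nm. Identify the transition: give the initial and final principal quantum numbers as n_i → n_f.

The photon energy is ΔE = hc/λ = 1240 / 164 = 7.561 eV.
With Z = 4, ΔE = 217.6 × (1/n_f² − 1/n_i²), so 1/n_f² − 1/n_i² = 0.03475.
Trying n_f = 4 gives 1/n_i² = 0.02775, i.e. n_i ≈ 6; this pair matches.

n_i = 6, n_f = 4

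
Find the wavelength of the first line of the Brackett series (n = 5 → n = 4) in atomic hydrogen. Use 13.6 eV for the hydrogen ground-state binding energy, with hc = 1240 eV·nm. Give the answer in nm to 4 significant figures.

4052 nm

The Brackett series terminates on n_f = 4; the first line has n_i = 4+1 = 5.
ΔE = 13.60 × (1/4² − 1/5²) = 0.3060 eV.
λ = 1240 / 0.3060 = 4052 nm.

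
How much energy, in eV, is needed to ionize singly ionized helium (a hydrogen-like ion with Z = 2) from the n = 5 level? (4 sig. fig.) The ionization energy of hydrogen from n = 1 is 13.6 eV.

2.176 eV

E_n = −13.6 Z²/n² = −54.40/n² eV for Z = 2.
E_5 = −54.40/25 = −2.176 eV, so ionization (to E = 0) requires 2.176 eV.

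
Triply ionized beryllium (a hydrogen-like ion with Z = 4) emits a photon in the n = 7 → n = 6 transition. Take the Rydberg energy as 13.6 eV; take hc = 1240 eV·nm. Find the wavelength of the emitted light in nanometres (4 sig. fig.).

773.2 nm

For Z = 4 the level energies scale as Z², so the effective Rydberg energy is 13.6 × 16 = 217.6 eV.
ΔE = 217.6 × (1/6² − 1/7²) = 217.6 × 0.007370 = 1.604 eV.
λ = hc/ΔE = 1240 / 1.604 = 773.2 nm.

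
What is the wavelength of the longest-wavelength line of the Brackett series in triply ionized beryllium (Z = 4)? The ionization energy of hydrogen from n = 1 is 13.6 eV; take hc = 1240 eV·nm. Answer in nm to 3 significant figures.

253 nm

The Brackett series terminates on n_f = 4; the first line has n_i = 4+1 = 5.
ΔE = 217.6 × (1/4² − 1/5²) = 4.896 eV.
λ = 1240 / 4.896 = 253 nm.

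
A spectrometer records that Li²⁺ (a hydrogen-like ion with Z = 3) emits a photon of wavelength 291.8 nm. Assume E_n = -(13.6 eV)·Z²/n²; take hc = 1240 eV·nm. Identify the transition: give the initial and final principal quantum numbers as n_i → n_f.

The photon energy is ΔE = hc/λ = 1240 / 291.8 = 4.249 eV.
With Z = 3, ΔE = 122.4 × (1/n_f² − 1/n_i²), so 1/n_f² − 1/n_i² = 0.03472.
Trying n_f = 4 gives 1/n_i² = 0.02778, i.e. n_i ≈ 6; this pair matches.

n_i = 6, n_f = 4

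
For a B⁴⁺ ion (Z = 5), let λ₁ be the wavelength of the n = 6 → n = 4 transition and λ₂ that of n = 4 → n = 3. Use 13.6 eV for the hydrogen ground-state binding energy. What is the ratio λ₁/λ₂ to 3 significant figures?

1.40

λ ∝ 1/ΔE ∝ 1/(1/n_f² − 1/n_i²), and the Z² and hc factors cancel in the ratio.
λ₁/λ₂ = (1/3² − 1/4²)/(1/4² − 1/6²) = 0.04861/0.03472 = 1.40.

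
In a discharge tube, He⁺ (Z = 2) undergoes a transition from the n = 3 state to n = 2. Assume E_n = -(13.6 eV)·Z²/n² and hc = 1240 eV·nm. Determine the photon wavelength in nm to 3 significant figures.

For Z = 2 the level energies scale as Z², so the effective Rydberg energy is 13.6 × 4 = 54.40 eV.
ΔE = 54.40 × (1/2² − 1/3²) = 54.40 × 0.1389 = 7.556 eV.
λ = hc/ΔE = 1240 / 7.556 = 164 nm.

164 nm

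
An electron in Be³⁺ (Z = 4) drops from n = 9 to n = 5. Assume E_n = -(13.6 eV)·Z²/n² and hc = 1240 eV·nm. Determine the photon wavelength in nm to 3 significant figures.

206 nm

For Z = 4 the level energies scale as Z², so the effective Rydberg energy is 13.6 × 16 = 217.6 eV.
ΔE = 217.6 × (1/5² − 1/9²) = 217.6 × 0.02765 = 6.018 eV.
λ = hc/ΔE = 1240 / 6.018 = 206 nm.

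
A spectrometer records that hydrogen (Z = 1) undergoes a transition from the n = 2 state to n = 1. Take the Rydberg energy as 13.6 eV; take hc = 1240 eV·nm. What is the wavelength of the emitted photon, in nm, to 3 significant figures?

122 nm

ΔE = 13.60 × (1/1² − 1/2²) = 13.60 × 0.7500 = 10.20 eV.
λ = hc/ΔE = 1240 / 10.20 = 122 nm.
This line belongs to the Lyman series.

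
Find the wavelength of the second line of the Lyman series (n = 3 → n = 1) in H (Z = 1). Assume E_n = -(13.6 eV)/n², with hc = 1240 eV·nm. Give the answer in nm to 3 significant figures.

The Lyman series terminates on n_f = 1; the second line has n_i = 1+2 = 3.
ΔE = 13.60 × (1/1² − 1/3²) = 12.09 eV.
λ = 1240 / 12.09 = 103 nm.

103 nm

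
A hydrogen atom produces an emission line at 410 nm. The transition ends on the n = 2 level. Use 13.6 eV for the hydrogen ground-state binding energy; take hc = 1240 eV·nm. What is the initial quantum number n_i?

n_i = 6

The photon energy is ΔE = hc/λ = 1240 / 410 = 3.024 eV.
With Z = 1, ΔE = 13.60 × (1/n_f² − 1/n_i²), so 1/n_f² − 1/n_i² = 0.2224.
With n_f = 2: 1/n_i² = 1/4 − 0.2224 = 0.02762, so n_i ≈ 6.02.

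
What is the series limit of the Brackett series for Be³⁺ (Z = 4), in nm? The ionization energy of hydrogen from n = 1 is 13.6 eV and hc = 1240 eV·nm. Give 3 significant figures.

91.2 nm

The Brackett series has lower level n_f = 4; the series limit corresponds to n_i → ∞.
ΔE_max = 13.6 × 16 / 4² = 13.60 eV.
λ_min = 1240 / 13.60 = 91.2 nm.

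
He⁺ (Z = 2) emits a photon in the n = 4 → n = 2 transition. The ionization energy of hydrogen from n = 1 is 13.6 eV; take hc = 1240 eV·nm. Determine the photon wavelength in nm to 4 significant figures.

For Z = 2 the level energies scale as Z², so the effective Rydberg energy is 13.6 × 4 = 54.40 eV.
ΔE = 54.40 × (1/2² − 1/4²) = 54.40 × 0.1875 = 10.20 eV.
λ = hc/ΔE = 1240 / 10.20 = 121.6 nm.

121.6 nm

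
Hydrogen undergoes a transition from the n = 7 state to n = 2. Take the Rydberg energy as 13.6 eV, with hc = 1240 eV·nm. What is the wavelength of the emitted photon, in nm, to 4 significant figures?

397.1 nm

ΔE = 13.60 × (1/2² − 1/7²) = 13.60 × 0.2296 = 3.122 eV.
λ = hc/ΔE = 1240 / 3.122 = 397.1 nm.
This line belongs to the Balmer series.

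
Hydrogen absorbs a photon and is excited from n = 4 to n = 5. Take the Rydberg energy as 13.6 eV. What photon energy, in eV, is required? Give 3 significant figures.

E_5 = −13.60/25 = −0.5440 eV and E_4 = −13.60/16 = −0.8500 eV.
The photon energy is |E_5 − E_4| = 0.306 eV.

0.306 eV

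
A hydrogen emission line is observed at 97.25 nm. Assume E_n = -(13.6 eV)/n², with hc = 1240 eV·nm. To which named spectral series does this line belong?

Lyman

ΔE = 1240/97.25 = 12.75 eV.
This matches 13.6 × (1/1² − 1/4²), so n_f = 1: the Lyman series.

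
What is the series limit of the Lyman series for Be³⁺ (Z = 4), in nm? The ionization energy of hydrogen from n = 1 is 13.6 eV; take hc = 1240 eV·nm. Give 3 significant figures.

The Lyman series has lower level n_f = 1; the series limit corresponds to n_i → ∞.
ΔE_max = 13.6 × 16 / 1² = 217.6 eV.
λ_min = 1240 / 217.6 = 5.70 nm.

5.70 nm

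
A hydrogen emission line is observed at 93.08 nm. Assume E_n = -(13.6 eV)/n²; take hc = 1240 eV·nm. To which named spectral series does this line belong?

Lyman

ΔE = 1240/93.08 = 13.32 eV.
This matches 13.6 × (1/1² − 1/7²), so n_f = 1: the Lyman series.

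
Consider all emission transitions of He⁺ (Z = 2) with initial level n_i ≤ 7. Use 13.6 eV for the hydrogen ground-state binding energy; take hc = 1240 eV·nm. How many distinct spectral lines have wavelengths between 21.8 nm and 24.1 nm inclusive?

3

Enumerate all n_i → n_f pairs with 1 ≤ n_f < n_i ≤ 7 and compute λ = 1240 / [13.6·4·(1/n_f² − 1/n_i²)].
Lines falling in [21.8, 24.1] nm: 7→1 (23.27 nm), 6→1 (23.45 nm), 5→1 (23.74 nm).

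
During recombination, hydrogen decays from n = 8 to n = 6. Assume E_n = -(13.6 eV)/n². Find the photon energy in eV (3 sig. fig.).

0.165 eV

E_8 = −13.60/64 = −0.2125 eV and E_6 = −13.60/36 = −0.3778 eV.
The photon energy is |E_8 − E_6| = 0.165 eV.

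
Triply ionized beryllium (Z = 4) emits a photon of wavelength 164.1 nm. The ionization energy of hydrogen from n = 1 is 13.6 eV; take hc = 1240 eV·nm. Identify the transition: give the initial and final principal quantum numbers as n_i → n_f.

The photon energy is ΔE = hc/λ = 1240 / 164.1 = 7.556 eV.
With Z = 4, ΔE = 217.6 × (1/n_f² − 1/n_i²), so 1/n_f² − 1/n_i² = 0.03473.
Trying n_f = 4 gives 1/n_i² = 0.02777, i.e. n_i ≈ 6; this pair matches.

n_i = 6, n_f = 4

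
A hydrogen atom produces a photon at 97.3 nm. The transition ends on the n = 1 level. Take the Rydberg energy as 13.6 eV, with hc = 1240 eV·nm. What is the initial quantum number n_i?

n_i = 4

The photon energy is ΔE = hc/λ = 1240 / 97.3 = 12.74 eV.
With Z = 1, ΔE = 13.60 × (1/n_f² − 1/n_i²), so 1/n_f² − 1/n_i² = 0.9371.
With n_f = 1: 1/n_i² = 1/1 − 0.9371 = 0.06293, so n_i ≈ 3.99.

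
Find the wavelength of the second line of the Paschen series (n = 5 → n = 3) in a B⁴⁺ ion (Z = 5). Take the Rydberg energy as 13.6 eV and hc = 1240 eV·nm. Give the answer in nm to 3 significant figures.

51.3 nm

The Paschen series terminates on n_f = 3; the second line has n_i = 3+2 = 5.
ΔE = 340.0 × (1/3² − 1/5²) = 24.18 eV.
λ = 1240 / 24.18 = 51.3 nm.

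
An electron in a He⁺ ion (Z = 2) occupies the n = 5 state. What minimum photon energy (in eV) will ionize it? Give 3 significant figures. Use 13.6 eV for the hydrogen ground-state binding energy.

E_n = −13.6 Z²/n² = −54.40/n² eV for Z = 2.
E_5 = −54.40/25 = −2.18 eV, so ionization (to E = 0) requires 2.18 eV.

2.18 eV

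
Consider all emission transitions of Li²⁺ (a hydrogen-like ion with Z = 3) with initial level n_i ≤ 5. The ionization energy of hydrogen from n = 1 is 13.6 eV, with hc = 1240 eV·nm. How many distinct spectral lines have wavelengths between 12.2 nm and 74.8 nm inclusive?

Enumerate all n_i → n_f pairs with 1 ≤ n_f < n_i ≤ 5 and compute λ = 1240 / [13.6·9·(1/n_f² − 1/n_i²)].
Lines falling in [12.2, 74.8] nm: 2→1 (13.51 nm), 5→2 (48.24 nm), 4→2 (54.03 nm), 3→2 (72.94 nm).

4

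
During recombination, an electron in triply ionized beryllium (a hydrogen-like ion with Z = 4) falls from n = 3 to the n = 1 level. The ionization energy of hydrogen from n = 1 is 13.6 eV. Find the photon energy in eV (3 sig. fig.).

193 eV

The Bohr energies scale as Z², so for Z = 4: E_n = −217.6/n² eV.
E_3 = −217.6/9 = −24.18 eV and E_1 = −217.6/1 = −217.6 eV.
The photon energy is |E_3 − E_1| = 193 eV.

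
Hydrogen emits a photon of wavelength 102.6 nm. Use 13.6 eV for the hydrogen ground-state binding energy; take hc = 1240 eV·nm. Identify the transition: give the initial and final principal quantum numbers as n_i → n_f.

The photon energy is ΔE = hc/λ = 1240 / 102.6 = 12.09 eV.
With Z = 1, ΔE = 13.60 × (1/n_f² − 1/n_i²), so 1/n_f² − 1/n_i² = 0.8887.
Trying n_f = 1 gives 1/n_i² = 0.1113, i.e. n_i ≈ 3; this pair matches.

n_i = 3, n_f = 1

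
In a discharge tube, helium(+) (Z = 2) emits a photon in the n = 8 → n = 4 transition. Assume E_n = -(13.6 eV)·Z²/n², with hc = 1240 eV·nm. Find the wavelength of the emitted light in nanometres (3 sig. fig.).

486 nm

For Z = 2 the level energies scale as Z², so the effective Rydberg energy is 13.6 × 4 = 54.40 eV.
ΔE = 54.40 × (1/4² − 1/8²) = 54.40 × 0.04688 = 2.550 eV.
λ = hc/ΔE = 1240 / 2.550 = 486 nm.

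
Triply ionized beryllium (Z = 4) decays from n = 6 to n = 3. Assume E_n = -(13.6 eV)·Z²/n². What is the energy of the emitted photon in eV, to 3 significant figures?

The Bohr energies scale as Z², so for Z = 4: E_n = −217.6/n² eV.
E_6 = −217.6/36 = −6.044 eV and E_3 = −217.6/9 = −24.18 eV.
The photon energy is |E_6 − E_3| = 18.1 eV.

18.1 eV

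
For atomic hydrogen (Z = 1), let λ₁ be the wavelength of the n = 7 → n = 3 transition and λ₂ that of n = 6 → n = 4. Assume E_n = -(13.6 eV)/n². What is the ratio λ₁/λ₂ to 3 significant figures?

λ ∝ 1/ΔE ∝ 1/(1/n_f² − 1/n_i²), and the Z² and hc factors cancel in the ratio.
λ₁/λ₂ = (1/4² − 1/6²)/(1/3² − 1/7²) = 0.03472/0.09070 = 0.383.

0.383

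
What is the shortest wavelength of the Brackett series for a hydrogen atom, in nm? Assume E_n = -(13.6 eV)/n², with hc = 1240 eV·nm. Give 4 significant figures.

1459 nm

The Brackett series has lower level n_f = 4; the series limit corresponds to n_i → ∞.
ΔE_max = 13.6 × 1 / 4² = 0.8500 eV.
λ_min = 1240 / 0.8500 = 1459 nm.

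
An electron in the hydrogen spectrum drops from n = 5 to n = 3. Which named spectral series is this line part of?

Paschen

The series is set by the lower level: n_f = 3 is the Paschen series.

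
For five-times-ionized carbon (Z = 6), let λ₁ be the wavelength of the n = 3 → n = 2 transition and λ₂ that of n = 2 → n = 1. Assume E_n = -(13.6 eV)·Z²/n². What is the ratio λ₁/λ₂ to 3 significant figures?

5.40

λ ∝ 1/ΔE ∝ 1/(1/n_f² − 1/n_i²), and the Z² and hc factors cancel in the ratio.
λ₁/λ₂ = (1/1² − 1/2²)/(1/2² − 1/3²) = 0.7500/0.1389 = 5.40.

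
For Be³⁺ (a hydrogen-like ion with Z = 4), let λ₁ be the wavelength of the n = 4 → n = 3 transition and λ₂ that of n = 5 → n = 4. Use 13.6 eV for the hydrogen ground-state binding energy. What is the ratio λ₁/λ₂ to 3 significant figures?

λ ∝ 1/ΔE ∝ 1/(1/n_f² − 1/n_i²), and the Z² and hc factors cancel in the ratio.
λ₁/λ₂ = (1/4² − 1/5²)/(1/3² − 1/4²) = 0.02250/0.04861 = 0.463.

0.463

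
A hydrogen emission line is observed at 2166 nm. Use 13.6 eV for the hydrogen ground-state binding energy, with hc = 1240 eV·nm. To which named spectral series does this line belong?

Brackett

ΔE = 1240/2166 = 0.5725 eV.
This matches 13.6 × (1/4² − 1/7²), so n_f = 4: the Brackett series.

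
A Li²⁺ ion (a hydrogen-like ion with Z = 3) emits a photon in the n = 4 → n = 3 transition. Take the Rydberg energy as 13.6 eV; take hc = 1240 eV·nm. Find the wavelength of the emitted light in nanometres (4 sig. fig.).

For Z = 3 the level energies scale as Z², so the effective Rydberg energy is 13.6 × 9 = 122.4 eV.
ΔE = 122.4 × (1/3² − 1/4²) = 122.4 × 0.04861 = 5.950 eV.
λ = hc/ΔE = 1240 / 5.950 = 208.4 nm.

208.4 nm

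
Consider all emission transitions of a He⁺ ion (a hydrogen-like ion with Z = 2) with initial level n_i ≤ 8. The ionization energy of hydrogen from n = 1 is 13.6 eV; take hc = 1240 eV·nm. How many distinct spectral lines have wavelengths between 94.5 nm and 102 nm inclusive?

Enumerate all n_i → n_f pairs with 1 ≤ n_f < n_i ≤ 8 and compute λ = 1240 / [13.6·4·(1/n_f² − 1/n_i²)].
Lines falling in [94.5, 102] nm: 8→2 (97.25 nm), 7→2 (99.28 nm).

2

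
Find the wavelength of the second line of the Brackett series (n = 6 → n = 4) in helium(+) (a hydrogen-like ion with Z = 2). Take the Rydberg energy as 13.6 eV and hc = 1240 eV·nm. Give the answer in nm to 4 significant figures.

656.5 nm

The Brackett series terminates on n_f = 4; the second line has n_i = 4+2 = 6.
ΔE = 54.40 × (1/4² − 1/6²) = 1.889 eV.
λ = 1240 / 1.889 = 656.5 nm.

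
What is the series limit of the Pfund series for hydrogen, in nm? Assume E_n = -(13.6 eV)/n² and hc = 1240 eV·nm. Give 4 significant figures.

The Pfund series has lower level n_f = 5; the series limit corresponds to n_i → ∞.
ΔE_max = 13.6 × 1 / 5² = 0.5440 eV.
λ_min = 1240 / 0.5440 = 2279 nm.

2279 nm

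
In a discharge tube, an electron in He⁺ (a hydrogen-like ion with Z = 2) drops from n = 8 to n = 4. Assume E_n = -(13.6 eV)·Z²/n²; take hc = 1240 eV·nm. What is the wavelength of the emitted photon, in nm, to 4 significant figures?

For Z = 2 the level energies scale as Z², so the effective Rydberg energy is 13.6 × 4 = 54.40 eV.
ΔE = 54.40 × (1/4² − 1/8²) = 54.40 × 0.04688 = 2.550 eV.
λ = hc/ΔE = 1240 / 2.550 = 486.3 nm.

486.3 nm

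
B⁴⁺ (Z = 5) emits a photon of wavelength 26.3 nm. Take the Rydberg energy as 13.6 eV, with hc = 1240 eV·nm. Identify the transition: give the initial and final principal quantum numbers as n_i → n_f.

n_i = 3, n_f = 2

The photon energy is ΔE = hc/λ = 1240 / 26.3 = 47.15 eV.
With Z = 5, ΔE = 340.0 × (1/n_f² − 1/n_i²), so 1/n_f² − 1/n_i² = 0.1387.
Trying n_f = 2 gives 1/n_i² = 0.1113, i.e. n_i ≈ 3; this pair matches.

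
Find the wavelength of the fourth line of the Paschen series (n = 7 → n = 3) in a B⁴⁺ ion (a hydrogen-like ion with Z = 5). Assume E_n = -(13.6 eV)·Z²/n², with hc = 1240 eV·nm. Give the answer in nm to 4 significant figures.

The Paschen series terminates on n_f = 3; the fourth line has n_i = 3+4 = 7.
ΔE = 340.0 × (1/3² − 1/7²) = 30.84 eV.
λ = 1240 / 30.84 = 40.21 nm.

40.21 nm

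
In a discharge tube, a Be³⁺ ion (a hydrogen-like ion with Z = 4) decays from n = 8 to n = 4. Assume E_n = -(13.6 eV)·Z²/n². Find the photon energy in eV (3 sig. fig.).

The Bohr energies scale as Z², so for Z = 4: E_n = −217.6/n² eV.
E_8 = −217.6/64 = −3.400 eV and E_4 = −217.6/16 = −13.60 eV.
The photon energy is |E_8 − E_4| = 10.2 eV.

10.2 eV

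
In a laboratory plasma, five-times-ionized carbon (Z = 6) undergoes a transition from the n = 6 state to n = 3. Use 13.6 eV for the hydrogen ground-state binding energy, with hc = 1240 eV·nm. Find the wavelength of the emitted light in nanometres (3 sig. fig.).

30.4 nm

For Z = 6 the level energies scale as Z², so the effective Rydberg energy is 13.6 × 36 = 489.6 eV.
ΔE = 489.6 × (1/3² − 1/6²) = 489.6 × 0.08333 = 40.80 eV.
λ = hc/ΔE = 1240 / 40.80 = 30.4 nm.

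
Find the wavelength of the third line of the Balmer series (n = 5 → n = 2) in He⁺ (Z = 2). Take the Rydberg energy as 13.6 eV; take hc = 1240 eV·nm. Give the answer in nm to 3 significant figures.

The Balmer series terminates on n_f = 2; the third line has n_i = 2+3 = 5.
ΔE = 54.40 × (1/2² − 1/5²) = 11.42 eV.
λ = 1240 / 11.42 = 109 nm.

109 nm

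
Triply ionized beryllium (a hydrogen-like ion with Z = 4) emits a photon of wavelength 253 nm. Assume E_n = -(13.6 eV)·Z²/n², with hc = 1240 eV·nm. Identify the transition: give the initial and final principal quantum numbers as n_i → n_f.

The photon energy is ΔE = hc/λ = 1240 / 253 = 4.901 eV.
With Z = 4, ΔE = 217.6 × (1/n_f² − 1/n_i²), so 1/n_f² − 1/n_i² = 0.02252.
Trying n_f = 4 gives 1/n_i² = 0.03998, i.e. n_i ≈ 5; this pair matches.

n_i = 5, n_f = 4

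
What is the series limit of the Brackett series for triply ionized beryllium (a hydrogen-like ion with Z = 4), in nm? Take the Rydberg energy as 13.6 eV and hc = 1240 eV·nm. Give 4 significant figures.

91.18 nm

The Brackett series has lower level n_f = 4; the series limit corresponds to n_i → ∞.
ΔE_max = 13.6 × 16 / 4² = 13.60 eV.
λ_min = 1240 / 13.60 = 91.18 nm.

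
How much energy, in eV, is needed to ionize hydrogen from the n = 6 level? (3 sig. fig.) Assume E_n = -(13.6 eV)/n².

0.378 eV

E_6 = −13.60/36 = −0.378 eV, so ionization (to E = 0) requires 0.378 eV.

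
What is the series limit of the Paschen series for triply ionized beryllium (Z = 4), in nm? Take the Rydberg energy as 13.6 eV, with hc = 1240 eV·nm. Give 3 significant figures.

The Paschen series has lower level n_f = 3; the series limit corresponds to n_i → ∞.
ΔE_max = 13.6 × 16 / 3² = 24.18 eV.
λ_min = 1240 / 24.18 = 51.3 nm.

51.3 nm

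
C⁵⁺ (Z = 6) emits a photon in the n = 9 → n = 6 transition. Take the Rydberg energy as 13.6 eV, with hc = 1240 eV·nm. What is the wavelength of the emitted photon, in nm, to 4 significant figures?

For Z = 6 the level energies scale as Z², so the effective Rydberg energy is 13.6 × 36 = 489.6 eV.
ΔE = 489.6 × (1/6² − 1/9²) = 489.6 × 0.01543 = 7.556 eV.
λ = hc/ΔE = 1240 / 7.556 = 164.1 nm.

164.1 nm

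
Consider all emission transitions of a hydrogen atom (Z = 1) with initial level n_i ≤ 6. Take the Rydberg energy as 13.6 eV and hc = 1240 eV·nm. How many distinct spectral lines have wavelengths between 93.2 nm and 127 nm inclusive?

Enumerate all n_i → n_f pairs with 1 ≤ n_f < n_i ≤ 6 and compute λ = 1240 / [13.6·1·(1/n_f² − 1/n_i²)].
Lines falling in [93.2, 127] nm: 6→1 (93.78 nm), 5→1 (94.98 nm), 4→1 (97.25 nm), 3→1 (102.6 nm), 2→1 (121.6 nm).

5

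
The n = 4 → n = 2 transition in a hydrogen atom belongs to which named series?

The series is set by the lower level: n_f = 2 is the Balmer series.

Balmer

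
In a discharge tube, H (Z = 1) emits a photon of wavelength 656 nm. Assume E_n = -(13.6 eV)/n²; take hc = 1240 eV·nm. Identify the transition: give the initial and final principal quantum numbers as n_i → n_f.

The photon energy is ΔE = hc/λ = 1240 / 656 = 1.890 eV.
With Z = 1, ΔE = 13.60 × (1/n_f² − 1/n_i²), so 1/n_f² − 1/n_i² = 0.1390.
Trying n_f = 2 gives 1/n_i² = 0.1110, i.e. n_i ≈ 3; this pair matches.

n_i = 3, n_f = 2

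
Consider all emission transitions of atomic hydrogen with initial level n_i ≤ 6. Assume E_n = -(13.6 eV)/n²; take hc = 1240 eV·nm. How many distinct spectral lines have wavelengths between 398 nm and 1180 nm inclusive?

5

Enumerate all n_i → n_f pairs with 1 ≤ n_f < n_i ≤ 6 and compute λ = 1240 / [13.6·1·(1/n_f² − 1/n_i²)].
Lines falling in [398, 1180] nm: 6→2 (410.3 nm), 5→2 (434.2 nm), 4→2 (486.3 nm), 3→2 (656.5 nm), 6→3 (1094 nm).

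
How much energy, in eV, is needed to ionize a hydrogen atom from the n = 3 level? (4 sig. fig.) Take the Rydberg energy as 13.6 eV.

E_3 = −13.60/9 = −1.511 eV, so ionization (to E = 0) requires 1.511 eV.

1.511 eV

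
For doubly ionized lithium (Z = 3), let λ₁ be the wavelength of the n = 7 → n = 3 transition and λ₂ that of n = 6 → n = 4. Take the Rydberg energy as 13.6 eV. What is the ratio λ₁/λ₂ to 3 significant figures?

λ ∝ 1/ΔE ∝ 1/(1/n_f² − 1/n_i²), and the Z² and hc factors cancel in the ratio.
λ₁/λ₂ = (1/4² − 1/6²)/(1/3² − 1/7²) = 0.03472/0.09070 = 0.383.

0.383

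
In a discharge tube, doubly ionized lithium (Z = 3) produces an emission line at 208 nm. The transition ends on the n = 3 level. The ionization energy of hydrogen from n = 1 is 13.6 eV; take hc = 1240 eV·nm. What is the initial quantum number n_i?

The photon energy is ΔE = hc/λ = 1240 / 208 = 5.962 eV.
With Z = 3, ΔE = 122.4 × (1/n_f² − 1/n_i²), so 1/n_f² − 1/n_i² = 0.04871.
With n_f = 3: 1/n_i² = 1/9 − 0.04871 = 0.06241, so n_i ≈ 4.00.

n_i = 4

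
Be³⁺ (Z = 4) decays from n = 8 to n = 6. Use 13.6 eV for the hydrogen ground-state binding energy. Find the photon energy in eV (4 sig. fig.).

The Bohr energies scale as Z², so for Z = 4: E_n = −217.6/n² eV.
E_8 = −217.6/64 = −3.400 eV and E_6 = −217.6/36 = −6.044 eV.
The photon energy is |E_8 − E_6| = 2.644 eV.

2.644 eV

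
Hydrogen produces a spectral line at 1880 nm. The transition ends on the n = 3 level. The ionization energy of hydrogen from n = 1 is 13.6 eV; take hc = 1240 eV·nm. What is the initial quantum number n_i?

The photon energy is ΔE = hc/λ = 1240 / 1880 = 0.6596 eV.
With Z = 1, ΔE = 13.60 × (1/n_f² − 1/n_i²), so 1/n_f² − 1/n_i² = 0.04850.
With n_f = 3: 1/n_i² = 1/9 − 0.04850 = 0.06261, so n_i ≈ 4.00.

n_i = 4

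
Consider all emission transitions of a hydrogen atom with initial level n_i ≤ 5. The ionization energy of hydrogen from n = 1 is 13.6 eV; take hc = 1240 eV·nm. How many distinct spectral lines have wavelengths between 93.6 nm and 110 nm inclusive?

3

Enumerate all n_i → n_f pairs with 1 ≤ n_f < n_i ≤ 5 and compute λ = 1240 / [13.6·1·(1/n_f² − 1/n_i²)].
Lines falling in [93.6, 110] nm: 5→1 (94.98 nm), 4→1 (97.25 nm), 3→1 (102.6 nm).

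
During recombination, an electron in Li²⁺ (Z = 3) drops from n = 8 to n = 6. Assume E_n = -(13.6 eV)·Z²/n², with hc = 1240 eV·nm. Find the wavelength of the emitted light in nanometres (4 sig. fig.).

For Z = 3 the level energies scale as Z², so the effective Rydberg energy is 13.6 × 9 = 122.4 eV.
ΔE = 122.4 × (1/6² − 1/8²) = 122.4 × 0.01215 = 1.488 eV.
λ = hc/ΔE = 1240 / 1.488 = 833.6 nm.

833.6 nm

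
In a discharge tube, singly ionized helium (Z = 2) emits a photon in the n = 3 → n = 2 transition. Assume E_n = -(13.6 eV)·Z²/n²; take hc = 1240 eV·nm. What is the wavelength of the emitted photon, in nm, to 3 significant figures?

164 nm

For Z = 2 the level energies scale as Z², so the effective Rydberg energy is 13.6 × 4 = 54.40 eV.
ΔE = 54.40 × (1/2² − 1/3²) = 54.40 × 0.1389 = 7.556 eV.
λ = hc/ΔE = 1240 / 7.556 = 164 nm.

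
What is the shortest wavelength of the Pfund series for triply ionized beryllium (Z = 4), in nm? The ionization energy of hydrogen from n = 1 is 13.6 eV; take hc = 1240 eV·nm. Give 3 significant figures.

142 nm

The Pfund series has lower level n_f = 5; the series limit corresponds to n_i → ∞.
ΔE_max = 13.6 × 16 / 5² = 8.704 eV.
λ_min = 1240 / 8.704 = 142 nm.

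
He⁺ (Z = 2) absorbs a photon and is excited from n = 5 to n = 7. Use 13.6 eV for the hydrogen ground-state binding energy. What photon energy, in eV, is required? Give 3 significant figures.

The Bohr energies scale as Z², so for Z = 2: E_n = −54.40/n² eV.
E_7 = −54.40/49 = −1.110 eV and E_5 = −54.40/25 = −2.176 eV.
The photon energy is |E_7 − E_5| = 1.07 eV.

1.07 eV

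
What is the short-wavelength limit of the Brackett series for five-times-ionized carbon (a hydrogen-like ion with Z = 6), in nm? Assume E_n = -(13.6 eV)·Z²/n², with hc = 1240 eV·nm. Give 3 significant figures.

The Brackett series has lower level n_f = 4; the series limit corresponds to n_i → ∞.
ΔE_max = 13.6 × 36 / 4² = 30.60 eV.
λ_min = 1240 / 30.60 = 40.5 nm.

40.5 nm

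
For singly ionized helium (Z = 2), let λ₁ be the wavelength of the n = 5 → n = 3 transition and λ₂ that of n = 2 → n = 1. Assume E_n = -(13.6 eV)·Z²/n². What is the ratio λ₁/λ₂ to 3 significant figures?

10.5

λ ∝ 1/ΔE ∝ 1/(1/n_f² − 1/n_i²), and the Z² and hc factors cancel in the ratio.
λ₁/λ₂ = (1/1² − 1/2²)/(1/3² − 1/5²) = 0.7500/0.07111 = 10.5.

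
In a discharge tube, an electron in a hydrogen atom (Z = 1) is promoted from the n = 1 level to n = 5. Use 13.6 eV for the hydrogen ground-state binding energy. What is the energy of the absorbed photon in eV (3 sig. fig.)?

E_5 = −13.60/25 = −0.5440 eV and E_1 = −13.60/1 = −13.60 eV.
The photon energy is |E_5 − E_1| = 13.1 eV.

13.1 eV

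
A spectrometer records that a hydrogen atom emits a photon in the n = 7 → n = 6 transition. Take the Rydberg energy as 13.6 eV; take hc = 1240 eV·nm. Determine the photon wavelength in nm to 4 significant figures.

ΔE = 13.60 × (1/6² − 1/7²) = 13.60 × 0.007370 = 0.1002 eV.
λ = hc/ΔE = 1240 / 0.1002 = 12370 nm.

12370 nm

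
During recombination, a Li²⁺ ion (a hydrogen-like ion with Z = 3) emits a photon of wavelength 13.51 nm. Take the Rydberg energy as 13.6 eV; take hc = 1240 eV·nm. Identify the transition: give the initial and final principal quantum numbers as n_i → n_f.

The photon energy is ΔE = hc/λ = 1240 / 13.51 = 91.78 eV.
With Z = 3, ΔE = 122.4 × (1/n_f² − 1/n_i²), so 1/n_f² − 1/n_i² = 0.7499.
Trying n_f = 1 gives 1/n_i² = 0.2501, i.e. n_i ≈ 2; this pair matches.

n_i = 2, n_f = 1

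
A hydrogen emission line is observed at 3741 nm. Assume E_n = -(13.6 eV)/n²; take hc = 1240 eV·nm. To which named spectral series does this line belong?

Pfund

ΔE = 1240/3741 = 0.3315 eV.
This matches 13.6 × (1/5² − 1/8²), so n_f = 5: the Pfund series.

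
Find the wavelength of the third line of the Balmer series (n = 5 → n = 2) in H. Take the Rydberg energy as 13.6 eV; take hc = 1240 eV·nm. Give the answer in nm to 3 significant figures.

434 nm

The Balmer series terminates on n_f = 2; the third line has n_i = 2+3 = 5.
ΔE = 13.60 × (1/2² − 1/5²) = 2.856 eV.
λ = 1240 / 2.856 = 434 nm.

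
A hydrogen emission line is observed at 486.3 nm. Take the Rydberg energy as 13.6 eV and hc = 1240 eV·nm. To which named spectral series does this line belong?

Balmer

ΔE = 1240/486.3 = 2.550 eV.
This matches 13.6 × (1/2² − 1/4²), so n_f = 2: the Balmer series.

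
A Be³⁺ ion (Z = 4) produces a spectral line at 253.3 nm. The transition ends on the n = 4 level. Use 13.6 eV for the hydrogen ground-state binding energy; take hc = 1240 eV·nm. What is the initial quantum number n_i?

n_i = 5

The photon energy is ΔE = hc/λ = 1240 / 253.3 = 4.895 eV.
With Z = 4, ΔE = 217.6 × (1/n_f² − 1/n_i²), so 1/n_f² − 1/n_i² = 0.02250.
With n_f = 4: 1/n_i² = 1/16 − 0.02250 = 0.04000, so n_i ≈ 5.00.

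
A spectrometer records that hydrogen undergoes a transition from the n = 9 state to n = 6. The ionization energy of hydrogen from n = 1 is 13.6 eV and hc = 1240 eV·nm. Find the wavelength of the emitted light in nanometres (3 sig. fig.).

5910 nm

ΔE = 13.60 × (1/6² − 1/9²) = 13.60 × 0.01543 = 0.2099 eV.
λ = hc/ΔE = 1240 / 0.2099 = 5910 nm.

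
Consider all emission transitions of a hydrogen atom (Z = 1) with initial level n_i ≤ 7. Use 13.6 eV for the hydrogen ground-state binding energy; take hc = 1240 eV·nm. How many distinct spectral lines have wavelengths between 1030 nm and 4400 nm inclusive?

6

Enumerate all n_i → n_f pairs with 1 ≤ n_f < n_i ≤ 7 and compute λ = 1240 / [13.6·1·(1/n_f² − 1/n_i²)].
Lines falling in [1030, 4400] nm: 6→3 (1094 nm), 5→3 (1282 nm), 4→3 (1876 nm), 7→4 (2166 nm), 6→4 (2626 nm), 5→4 (4052 nm).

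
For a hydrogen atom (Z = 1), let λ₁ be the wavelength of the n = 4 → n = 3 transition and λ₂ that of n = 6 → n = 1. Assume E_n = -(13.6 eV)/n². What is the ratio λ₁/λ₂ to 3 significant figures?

λ ∝ 1/ΔE ∝ 1/(1/n_f² − 1/n_i²), and the Z² and hc factors cancel in the ratio.
λ₁/λ₂ = (1/1² − 1/6²)/(1/3² − 1/4²) = 0.9722/0.04861 = 20.0.

20.0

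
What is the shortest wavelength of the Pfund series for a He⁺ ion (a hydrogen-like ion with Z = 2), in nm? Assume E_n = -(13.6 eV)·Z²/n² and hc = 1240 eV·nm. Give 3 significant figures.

570 nm

The Pfund series has lower level n_f = 5; the series limit corresponds to n_i → ∞.
ΔE_max = 13.6 × 4 / 5² = 2.176 eV.
λ_min = 1240 / 2.176 = 570 nm.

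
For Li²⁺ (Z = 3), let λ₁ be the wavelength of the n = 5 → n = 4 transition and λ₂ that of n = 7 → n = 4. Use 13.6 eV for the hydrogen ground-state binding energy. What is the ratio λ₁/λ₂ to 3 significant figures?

1.87

λ ∝ 1/ΔE ∝ 1/(1/n_f² − 1/n_i²), and the Z² and hc factors cancel in the ratio.
λ₁/λ₂ = (1/4² − 1/7²)/(1/4² − 1/5²) = 0.04209/0.02250 = 1.87.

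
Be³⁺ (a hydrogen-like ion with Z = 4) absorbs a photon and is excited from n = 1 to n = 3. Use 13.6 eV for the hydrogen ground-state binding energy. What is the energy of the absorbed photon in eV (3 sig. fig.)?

The Bohr energies scale as Z², so for Z = 4: E_n = −217.6/n² eV.
E_3 = −217.6/9 = −24.18 eV and E_1 = −217.6/1 = −217.6 eV.
The photon energy is |E_3 − E_1| = 193 eV.

193 eV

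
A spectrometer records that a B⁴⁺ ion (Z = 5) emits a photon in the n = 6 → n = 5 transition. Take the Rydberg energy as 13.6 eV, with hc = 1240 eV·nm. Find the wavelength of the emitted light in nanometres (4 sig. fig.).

298.4 nm

For Z = 5 the level energies scale as Z², so the effective Rydberg energy is 13.6 × 25 = 340.0 eV.
ΔE = 340.0 × (1/5² − 1/6²) = 340.0 × 0.01222 = 4.156 eV.
λ = hc/ΔE = 1240 / 4.156 = 298.4 nm.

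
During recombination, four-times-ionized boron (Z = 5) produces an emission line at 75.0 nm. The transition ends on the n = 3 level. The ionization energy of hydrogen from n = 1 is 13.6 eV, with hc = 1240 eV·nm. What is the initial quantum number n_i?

n_i = 4

The photon energy is ΔE = hc/λ = 1240 / 75.0 = 16.53 eV.
With Z = 5, ΔE = 340.0 × (1/n_f² − 1/n_i²), so 1/n_f² − 1/n_i² = 0.04863.
With n_f = 3: 1/n_i² = 1/9 − 0.04863 = 0.06248, so n_i ≈ 4.00.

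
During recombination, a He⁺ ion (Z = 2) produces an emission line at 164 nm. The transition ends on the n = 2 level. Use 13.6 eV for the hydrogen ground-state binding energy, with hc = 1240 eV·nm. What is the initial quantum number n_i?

n_i = 3

The photon energy is ΔE = hc/λ = 1240 / 164 = 7.561 eV.
With Z = 2, ΔE = 54.40 × (1/n_f² − 1/n_i²), so 1/n_f² − 1/n_i² = 0.1390.
With n_f = 2: 1/n_i² = 1/4 − 0.1390 = 0.1110, so n_i ≈ 3.00.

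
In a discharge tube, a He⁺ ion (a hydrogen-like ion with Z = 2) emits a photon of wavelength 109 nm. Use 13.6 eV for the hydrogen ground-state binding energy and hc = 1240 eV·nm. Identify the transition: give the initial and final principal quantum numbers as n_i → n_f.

n_i = 5, n_f = 2

The photon energy is ΔE = hc/λ = 1240 / 109 = 11.38 eV.
With Z = 2, ΔE = 54.40 × (1/n_f² − 1/n_i²), so 1/n_f² − 1/n_i² = 0.2091.
Trying n_f = 2 gives 1/n_i² = 0.04088, i.e. n_i ≈ 5; this pair matches.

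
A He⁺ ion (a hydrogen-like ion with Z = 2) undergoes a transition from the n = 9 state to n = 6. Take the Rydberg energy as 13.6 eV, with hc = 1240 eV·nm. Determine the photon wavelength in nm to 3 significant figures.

1480 nm

For Z = 2 the level energies scale as Z², so the effective Rydberg energy is 13.6 × 4 = 54.40 eV.
ΔE = 54.40 × (1/6² − 1/9²) = 54.40 × 0.01543 = 0.8395 eV.
λ = hc/ΔE = 1240 / 0.8395 = 1480 nm.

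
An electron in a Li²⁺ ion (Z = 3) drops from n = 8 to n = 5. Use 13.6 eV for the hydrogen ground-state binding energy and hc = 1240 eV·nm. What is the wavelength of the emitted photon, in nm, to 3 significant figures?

For Z = 3 the level energies scale as Z², so the effective Rydberg energy is 13.6 × 9 = 122.4 eV.
ΔE = 122.4 × (1/5² − 1/8²) = 122.4 × 0.02438 = 2.984 eV.
λ = hc/ΔE = 1240 / 2.984 = 416 nm.

416 nm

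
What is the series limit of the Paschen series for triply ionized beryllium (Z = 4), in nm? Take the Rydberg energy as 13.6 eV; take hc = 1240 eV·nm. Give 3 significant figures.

The Paschen series has lower level n_f = 3; the series limit corresponds to n_i → ∞.
ΔE_max = 13.6 × 16 / 3² = 24.18 eV.
λ_min = 1240 / 24.18 = 51.3 nm.

51.3 nm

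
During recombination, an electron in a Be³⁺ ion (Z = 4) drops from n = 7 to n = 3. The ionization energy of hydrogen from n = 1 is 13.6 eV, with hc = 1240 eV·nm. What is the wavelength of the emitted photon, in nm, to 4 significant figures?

62.83 nm

For Z = 4 the level energies scale as Z², so the effective Rydberg energy is 13.6 × 16 = 217.6 eV.
ΔE = 217.6 × (1/3² − 1/7²) = 217.6 × 0.09070 = 19.74 eV.
λ = hc/ΔE = 1240 / 19.74 = 62.83 nm.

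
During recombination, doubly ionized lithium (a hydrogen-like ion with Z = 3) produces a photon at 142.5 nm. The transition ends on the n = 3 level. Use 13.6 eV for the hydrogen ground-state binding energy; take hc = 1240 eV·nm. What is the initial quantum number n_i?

n_i = 5

The photon energy is ΔE = hc/λ = 1240 / 142.5 = 8.702 eV.
With Z = 3, ΔE = 122.4 × (1/n_f² − 1/n_i²), so 1/n_f² − 1/n_i² = 0.07109.
With n_f = 3: 1/n_i² = 1/9 − 0.07109 = 0.04002, so n_i ≈ 5.00.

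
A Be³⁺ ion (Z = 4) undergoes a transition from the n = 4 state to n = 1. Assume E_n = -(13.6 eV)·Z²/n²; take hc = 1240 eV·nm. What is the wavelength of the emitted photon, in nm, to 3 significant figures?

6.08 nm

For Z = 4 the level energies scale as Z², so the effective Rydberg energy is 13.6 × 16 = 217.6 eV.
ΔE = 217.6 × (1/1² − 1/4²) = 217.6 × 0.9375 = 204.0 eV.
λ = hc/ΔE = 1240 / 204.0 = 6.08 nm.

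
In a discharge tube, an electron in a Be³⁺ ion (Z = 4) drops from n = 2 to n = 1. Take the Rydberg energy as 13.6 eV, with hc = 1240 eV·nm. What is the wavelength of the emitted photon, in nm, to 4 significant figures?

7.598 nm

For Z = 4 the level energies scale as Z², so the effective Rydberg energy is 13.6 × 16 = 217.6 eV.
ΔE = 217.6 × (1/1² − 1/2²) = 217.6 × 0.7500 = 163.2 eV.
λ = hc/ΔE = 1240 / 163.2 = 7.598 nm.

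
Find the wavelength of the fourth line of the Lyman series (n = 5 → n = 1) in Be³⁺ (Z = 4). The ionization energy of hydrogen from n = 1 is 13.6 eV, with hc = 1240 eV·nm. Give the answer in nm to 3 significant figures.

The Lyman series terminates on n_f = 1; the fourth line has n_i = 1+4 = 5.
ΔE = 217.6 × (1/1² − 1/5²) = 208.9 eV.
λ = 1240 / 208.9 = 5.94 nm.

5.94 nm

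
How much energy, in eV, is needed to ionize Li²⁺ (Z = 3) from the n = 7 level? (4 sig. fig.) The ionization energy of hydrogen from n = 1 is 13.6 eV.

2.498 eV

E_n = −13.6 Z²/n² = −122.4/n² eV for Z = 3.
E_7 = −122.4/49 = −2.498 eV, so ionization (to E = 0) requires 2.498 eV.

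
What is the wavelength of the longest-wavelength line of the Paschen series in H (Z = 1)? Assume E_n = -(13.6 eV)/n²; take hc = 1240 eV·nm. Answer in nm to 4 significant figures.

The Paschen series terminates on n_f = 3; the first line has n_i = 3+1 = 4.
ΔE = 13.60 × (1/3² − 1/4²) = 0.6611 eV.
λ = 1240 / 0.6611 = 1876 nm.

1876 nm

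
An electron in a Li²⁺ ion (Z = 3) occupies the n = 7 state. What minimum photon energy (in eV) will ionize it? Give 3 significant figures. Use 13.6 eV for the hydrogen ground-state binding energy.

2.50 eV

E_n = −13.6 Z²/n² = −122.4/n² eV for Z = 3.
E_7 = −122.4/49 = −2.50 eV, so ionization (to E = 0) requires 2.50 eV.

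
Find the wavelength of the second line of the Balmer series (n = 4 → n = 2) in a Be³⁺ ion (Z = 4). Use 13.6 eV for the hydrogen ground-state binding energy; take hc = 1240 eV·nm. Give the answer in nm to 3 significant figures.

The Balmer series terminates on n_f = 2; the second line has n_i = 2+2 = 4.
ΔE = 217.6 × (1/2² − 1/4²) = 40.80 eV.
λ = 1240 / 40.80 = 30.4 nm.

30.4 nm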